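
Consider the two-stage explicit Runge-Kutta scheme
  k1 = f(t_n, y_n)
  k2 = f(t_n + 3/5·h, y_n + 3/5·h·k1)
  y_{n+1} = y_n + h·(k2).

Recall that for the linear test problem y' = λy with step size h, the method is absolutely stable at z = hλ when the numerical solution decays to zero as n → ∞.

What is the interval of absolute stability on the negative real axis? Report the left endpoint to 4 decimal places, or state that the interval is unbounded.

On y'=λy, z=hλ:
  k1=λy_n ⇒ h·k1=z·y_n;  k2=λ(1+3/5z)y_n ⇒ h·k2=z(1+3/5z)y_n
  y_{n+1}/y_n = 1 + z(1+3/5z) = 1 + z + 3/5z²
  Hence R(z) = 1 + z + 3/5z².

Need |R(x)|<1, x<0.
x=-0.5: |R|=0.6500
R=1: x+3/5x²=0 ⇒ x=−5/3=-1.6667; min R=1−1/(4·3/5)=0.5833>−1
Confirm numerically:
  x=-1.520: |R|=0.86624 <1
  x=-1.436: |R|=0.80126 <1
  x=-1.348: |R|=0.74226 <1
  x=-0.720: |R|=0.59104 <1
  x=-2.112: |R|=1.56433 >1
  x=-1.964: |R|=1.35038 >1
  x=-1.805: |R|=1.14981 >1
Stable set (-1.6667, 0).

(-1.6667, 0).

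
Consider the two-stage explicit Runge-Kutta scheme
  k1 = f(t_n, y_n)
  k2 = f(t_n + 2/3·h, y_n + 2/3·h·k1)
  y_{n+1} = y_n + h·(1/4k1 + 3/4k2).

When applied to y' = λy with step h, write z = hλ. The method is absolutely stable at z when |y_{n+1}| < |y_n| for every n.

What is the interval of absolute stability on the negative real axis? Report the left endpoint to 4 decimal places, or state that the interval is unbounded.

Test eqn y'=λy, z=hλ:
  k1=λy_n ⇒ h·k1=z·y_n;  k2=λ(1+2/3z)y_n ⇒ h·k2=z(1+2/3z)y_n
  y_{n+1}/y_n = 1 + 1/4z + 3/4z(1+2/3z) = 1 + z + 1/2z²
  R(z) = 1 + z + 1/2z².

Boundary: |R(x)|=1, x<0.
x=-1.23: |R|=0.5264
R=1: x+1/2x²=0 ⇒ x=−2=-2.0000; min R=1−1/(4·1/2)=0.5000>−1
Confirm numerically:
  x=-1.955: |R|=0.95601 <1
  x=-1.633: |R|=0.70034 <1
  x=-0.970: |R|=0.50045 <1
  x=-0.819: |R|=0.51638 <1
  x=-2.573: |R|=1.73716 >1
  x=-2.500: |R|=1.62500 >1
  x=-2.327: |R|=1.38046 >1
So |R|<1 on (-2.0000, 0).

(-2.0000, 0).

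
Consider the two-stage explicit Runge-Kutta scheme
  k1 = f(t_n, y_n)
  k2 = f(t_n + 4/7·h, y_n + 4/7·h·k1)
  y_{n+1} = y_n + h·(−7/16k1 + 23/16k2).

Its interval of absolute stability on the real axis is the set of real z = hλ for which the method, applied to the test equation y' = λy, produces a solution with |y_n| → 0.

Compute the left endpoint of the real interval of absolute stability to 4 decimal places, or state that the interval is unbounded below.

Set f=λy, z=hλ:
  k1=λy_n ⇒ h·k1=z·y_n;  k2=λ(1+4/7z)y_n ⇒ h·k2=z(1+4/7z)y_n
  y_{n+1}/y_n = 1 − 7/16z + 23/16z(1+4/7z) = 1 + z + 23/28z²
  Hence R(z) = 1 + z + 23/28z².

Boundary: |R(x)|=1, x<0.
x=-1.02: |R|=0.8346
R=1: x+23/28x²=0 ⇒ x=−28/23=-1.2174; min R=1−1/(4·23/28)=0.6957>−1
Confirm numerically:
  x=-1.032: |R|=0.84284 <1
  x=-0.832: |R|=0.73661 <1
  x=-0.590: |R|=0.69594 <1
  x=-0.551: |R|=0.69839 <1
  x=-1.744: |R|=1.75440 >1
  x=-1.626: |R|=1.54576 >1
  x=-1.570: |R|=1.45474 >1
Interval (-1.2174, 0).

z* = -1.2174.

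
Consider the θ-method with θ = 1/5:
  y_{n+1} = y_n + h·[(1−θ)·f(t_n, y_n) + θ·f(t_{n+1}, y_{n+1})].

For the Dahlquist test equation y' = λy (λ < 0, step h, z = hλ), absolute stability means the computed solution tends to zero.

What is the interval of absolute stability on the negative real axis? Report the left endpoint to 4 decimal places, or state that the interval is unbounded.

(-3.3333, 0).

Test eqn y'=λy, z=hλ:
  y_{n+1} = y_n + z·[4/5·y_n + 1/5·y_{n+1}] ⇒ (1 − 1/5z)y_{n+1} = (1 + 4/5z)y_n
  ⇒ R(z) = (1 + 4/5z)/(1 − 1/5z).

Find x<0 with |R(x)|<1.
x=-0.6: |R|=0.4643
R=−1: 1+4/5x = −1+1/5x ⇒ -3/5x=2 ⇒ x=2/(-3/5)=-3.3333
Confirm numerically:
  x=-3.016: |R|=0.88124 <1
  x=-1.720: |R|=0.27976 <1
  x=-1.627: |R|=0.22755 <1
  x=-3.599: |R|=1.09269 >1
  x=-3.489: |R|=1.05501 >1
Interval (-3.3333, 0).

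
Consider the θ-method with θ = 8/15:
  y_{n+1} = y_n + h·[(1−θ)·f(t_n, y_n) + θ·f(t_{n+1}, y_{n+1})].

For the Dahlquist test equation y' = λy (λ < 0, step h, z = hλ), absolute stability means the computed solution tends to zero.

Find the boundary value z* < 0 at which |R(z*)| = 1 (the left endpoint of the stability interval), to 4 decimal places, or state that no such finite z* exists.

unbounded; (−∞, 0).

On y'=λy, z=hλ:
  y_{n+1} = y_n + z·[7/15·y_n + 8/15·y_{n+1}] ⇒ (1 − 8/15z)y_{n+1} = (1 + 7/15z)y_n
  Hence R(z) = (1 + 7/15z)/(1 − 8/15z).

Find x<0 with |R(x)|<1.
x=-1.44: |R|=0.1855
x=-2: |R|=0.0323
x=-10: |R|=0.5789
x=-100: |R|=0.8405
θ=8/15≥1/2 ⇒ |1+7/15x|<|1−8/15x| ∀x<0 ⇒ interval (−∞,0).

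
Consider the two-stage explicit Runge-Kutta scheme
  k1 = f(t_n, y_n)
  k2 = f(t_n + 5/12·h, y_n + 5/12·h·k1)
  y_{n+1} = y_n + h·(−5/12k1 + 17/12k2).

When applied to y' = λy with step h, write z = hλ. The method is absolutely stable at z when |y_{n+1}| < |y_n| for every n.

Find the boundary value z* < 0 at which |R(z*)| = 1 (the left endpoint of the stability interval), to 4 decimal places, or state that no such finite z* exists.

With y'=λy (z=hλ):
  k1=λy_n ⇒ h·k1=z·y_n;  k2=λ(1+5/12z)y_n ⇒ h·k2=z(1+5/12z)y_n
  y_{n+1}/y_n = 1 − 5/12z + 17/12z(1+5/12z) = 1 + z + 85/144z²
  Hence R(z) = 1 + z + 85/144z².

Find x<0 with |R(x)|<1.
x=-1.57: |R|=0.8850
R=1: x+85/144x²=0 ⇒ x=−144/85=-1.6941; min R=1−1/(4·85/144)=0.5765>−1
Confirm numerically:
  x=-1.434: |R|=0.77982 <1
  x=-1.236: |R|=0.66577 <1
  x=-0.845: |R|=0.57647 <1
  x=-2.052: |R|=1.43349 >1
  x=-1.901: |R|=1.23215 >1
  x=-1.735: |R|=1.04187 >1
Interval (-1.6941, 0).

left endpoint -1.6941.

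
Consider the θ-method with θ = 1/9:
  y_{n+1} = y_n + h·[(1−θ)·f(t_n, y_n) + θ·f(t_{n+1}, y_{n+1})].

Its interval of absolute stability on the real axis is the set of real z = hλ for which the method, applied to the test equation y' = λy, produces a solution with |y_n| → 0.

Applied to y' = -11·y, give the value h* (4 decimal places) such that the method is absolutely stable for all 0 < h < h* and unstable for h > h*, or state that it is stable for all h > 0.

On y'=λy, z=hλ:
  y_{n+1} = y_n + z·[8/9·y_n + 1/9·y_{n+1}] ⇒ (1 − 1/9z)y_{n+1} = (1 + 8/9z)y_n
  R(z) = (1 + 8/9z)/(1 − 1/9z).

Solve |R(x)|<1 on ℝ⁻.
x=-1.55: |R|=0.3223
R=−1: 1+8/9x = −1+1/9x ⇒ -7/9x=2 ⇒ x=2/(-7/9)=-2.5714
Confirm numerically:
  x=-2.223: |R|=0.78268 <1
  x=-1.859: |R|=0.54075 <1
  x=-1.794: |R|=0.49583 <1
  x=-1.614: |R|=0.36857 <1
  x=-2.804: |R|=1.13792 >1
  x=-2.711: |R|=1.08343 >1
  x=-2.653: |R|=1.04900 >1
So |R|<1 on (-2.5714, 0).

(-2.5714,0); λ=-11 ⇒ h* = (18/7)/11 = 0.2338.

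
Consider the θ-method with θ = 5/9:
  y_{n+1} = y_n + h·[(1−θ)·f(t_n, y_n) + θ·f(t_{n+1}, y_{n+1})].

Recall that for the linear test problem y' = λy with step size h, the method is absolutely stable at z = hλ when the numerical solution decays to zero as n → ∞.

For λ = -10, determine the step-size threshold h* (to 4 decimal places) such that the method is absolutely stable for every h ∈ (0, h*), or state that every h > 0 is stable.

On y'=λy, z=hλ:
  y_{n+1} = y_n + z·[4/9·y_n + 5/9·y_{n+1}] ⇒ (1 − 5/9z)y_{n+1} = (1 + 4/9z)y_n
  ⇒ R(z) = (1 + 4/9z)/(1 − 5/9z).

Need |R(x)|<1, x<0.
x=-0.85: |R|=0.4226
x=-2: |R|=0.0526
x=-10: |R|=0.5254
x=-100: |R|=0.7682
θ=5/9≥1/2 ⇒ |1+4/9x|<|1−5/9x| ∀x<0 ⇒ stable on all of ℝ⁻.

(−∞, 0) — no finite endpoint. Any h>0 works for λ=-10.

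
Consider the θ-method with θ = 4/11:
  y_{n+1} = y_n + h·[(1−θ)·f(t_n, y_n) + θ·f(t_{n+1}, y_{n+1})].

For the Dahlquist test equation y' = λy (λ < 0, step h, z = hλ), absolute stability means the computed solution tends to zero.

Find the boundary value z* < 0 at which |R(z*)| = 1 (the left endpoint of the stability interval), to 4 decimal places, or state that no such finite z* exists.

z* = -7.3333.

Test eqn y'=λy, z=hλ:
  y_{n+1} = y_n + z·[7/11·y_n + 4/11·y_{n+1}] ⇒ (1 − 4/11z)y_{n+1} = (1 + 7/11z)y_n
  R(z) = (1 + 7/11z)/(1 − 4/11z).

Boundary: |R(x)|=1, x<0.
x=-1.14: |R|=0.1941
R=−1: 1+7/11x = −1+4/11x ⇒ -3/11x=2 ⇒ x=2/(-3/11)=-7.3333
Confirm numerically:
  x=-6.693: |R|=0.94914 <1
  x=-5.576: |R|=0.84170 <1
  x=-3.232: |R|=0.48579 <1
  x=-7.913: |R|=1.04077 >1
  x=-7.811: |R|=1.03392 >1
  x=-7.635: |R|=1.02179 >1
Stable set (-7.3333, 0).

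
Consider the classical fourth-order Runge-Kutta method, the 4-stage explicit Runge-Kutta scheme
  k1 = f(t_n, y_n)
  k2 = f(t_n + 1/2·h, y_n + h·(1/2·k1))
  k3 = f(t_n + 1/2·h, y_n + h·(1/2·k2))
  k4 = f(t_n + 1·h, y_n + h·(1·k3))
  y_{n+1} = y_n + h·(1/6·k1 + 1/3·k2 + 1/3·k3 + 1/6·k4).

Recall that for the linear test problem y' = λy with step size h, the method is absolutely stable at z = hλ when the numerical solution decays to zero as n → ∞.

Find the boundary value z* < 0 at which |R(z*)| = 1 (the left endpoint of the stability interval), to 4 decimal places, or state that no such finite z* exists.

z* = -2.7853.

On y'=λy, z=hλ:
  order 4, 4-stage ⇒ R(z)=1+z+z^2/2+z^3/6+z^4/24
  (e.g. R(-1.63)=0.27079, |R|=0.27079)

Find x<0 with |R(x)|<1.
x=-1.63: |R|=0.2708
|R(-3.16)|=1.7284 |R(-3.05)|=1.4782 |R(-0.78)|=0.4605
Bisect:
  x_lo=-3.2884 |R|=2.0640  x_hi=-0.3840 |R|=0.6812
  mid=-1.83617 |R|=0.29144 →hi
  mid=-2.56228 |R|=0.71263 →hi
  mid=-2.92533 |R|=1.23249 →lo
  mid=-2.74380 |R|=0.93923 →hi
  mid=-2.83457 |R|=1.07687 →lo
  mid=-2.78919 |R|=1.00588 →lo
  mid=-2.76650 |R|=0.97203 →hi
  ...
  [-2.78546,-2.78529] ⇒ x*=-2.7853
Interval (-2.7853, 0).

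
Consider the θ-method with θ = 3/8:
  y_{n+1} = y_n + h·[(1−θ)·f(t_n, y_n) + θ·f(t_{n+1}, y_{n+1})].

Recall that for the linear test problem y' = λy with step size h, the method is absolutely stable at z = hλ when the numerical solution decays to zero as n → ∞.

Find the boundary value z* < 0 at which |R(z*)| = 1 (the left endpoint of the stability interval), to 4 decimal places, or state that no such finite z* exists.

With y'=λy (z=hλ):
  y_{n+1} = y_n + z·[5/8·y_n + 3/8·y_{n+1}] ⇒ (1 − 3/8z)y_{n+1} = (1 + 5/8z)y_n
  ⇒ R(z) = (1 + 5/8z)/(1 − 3/8z).

Need |R(x)|<1, x<0.
x=-0.32: |R|=0.7143
R=−1: 1+5/8x = −1+3/8x ⇒ -1/4x=2 ⇒ x=2/(-1/4)=-8.0000
Confirm numerically:
  x=-7.423: |R|=0.96188 <1
  x=-7.315: |R|=0.95425 <1
  x=-5.694: |R|=0.81612 <1
  x=-4.291: |R|=0.64461 <1
  x=-8.485: |R|=1.02899 >1
  x=-8.110: |R|=1.00680 >1
Stable set (-8.0000, 0).

left endpoint -8.0000.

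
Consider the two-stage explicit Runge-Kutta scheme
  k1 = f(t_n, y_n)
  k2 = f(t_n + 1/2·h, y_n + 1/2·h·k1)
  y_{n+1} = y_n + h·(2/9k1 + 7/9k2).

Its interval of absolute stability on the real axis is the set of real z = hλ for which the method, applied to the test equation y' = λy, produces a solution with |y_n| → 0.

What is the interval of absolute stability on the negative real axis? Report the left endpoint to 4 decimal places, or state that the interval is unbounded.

On y'=λy, z=hλ:
  k1=λy_n ⇒ h·k1=z·y_n;  k2=λ(1+1/2z)y_n ⇒ h·k2=z(1+1/2z)y_n
  y_{n+1}/y_n = 1 + 2/9z + 7/9z(1+1/2z) = 1 + z + 7/18z²
  ⇒ R(z) = 1 + z + 7/18z².

Find x<0 with |R(x)|<1.
x=-1.57: |R|=0.3886
R=1: x+7/18x²=0 ⇒ x=−18/7=-2.5714; min R=1−1/(4·7/18)=0.3571>−1
Confirm numerically:
  x=-2.485: |R|=0.91648 <1
  x=-2.017: |R|=0.56511 <1
  x=-1.496: |R|=0.37434 <1
  x=-2.848: |R|=1.30632 >1
  x=-2.626: |R|=1.05573 >1
Stable set (-2.5714, 0).

z∈(-2.5714,0).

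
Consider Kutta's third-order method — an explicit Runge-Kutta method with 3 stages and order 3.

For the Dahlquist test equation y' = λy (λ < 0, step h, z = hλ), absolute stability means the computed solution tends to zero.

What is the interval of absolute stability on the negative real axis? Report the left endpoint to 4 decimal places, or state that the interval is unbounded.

On y'=λy, z=hλ:
  order 3, 3-stage ⇒ R(z)=1+z+z^2/2+z^3/6
  (e.g. R(-1.66)=-0.04458, |R|=0.04458)

Solve |R(x)|<1 on ℝ⁻.
x=-1.66: |R|=0.0446
|R(-1.9)|=0.2382 |R(-1.87)|=0.2114 |R(-0.99)|=0.3383
Bisect:
  x_lo=-2.8182 |R|=1.5775  x_hi=-0.1419 |R|=0.8677
  mid=-1.48003 |R|=0.07488 →hi
  mid=-2.14910 |R|=0.49410 →hi
  mid=-2.48363 |R|=0.95276 →hi
  mid=-2.65090 |R|=1.24202 →lo
  mid=-2.56726 |R|=1.09191 →lo
  mid=-2.52545 |R|=1.02100 →lo
  mid=-2.50454 |R|=0.98656 →hi
  mid=-2.51499 |R|=1.00370 →lo
  mid=-2.50976 |R|=0.99511 →hi
  mid=-2.51238 |R|=0.99940 →hi
  ...
  [-2.51287,-2.51270] ⇒ x*=-2.5127
Stable set (-2.5127, 0).

z∈(-2.5127,0).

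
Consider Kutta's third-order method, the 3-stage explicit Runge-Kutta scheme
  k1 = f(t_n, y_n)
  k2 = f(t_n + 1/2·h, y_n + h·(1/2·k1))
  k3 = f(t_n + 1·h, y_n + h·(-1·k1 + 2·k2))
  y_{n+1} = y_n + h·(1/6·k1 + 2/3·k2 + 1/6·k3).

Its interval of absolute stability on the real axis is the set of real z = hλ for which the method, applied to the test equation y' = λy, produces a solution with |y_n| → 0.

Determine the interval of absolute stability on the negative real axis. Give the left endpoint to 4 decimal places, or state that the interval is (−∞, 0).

With y'=λy (z=hλ):
  order 3, 3-stage ⇒ R(z)=1+z+z^2/2+z^3/6
  (e.g. R(-0.87)=0.39870, |R|=0.39870)

Need |R(x)|<1, x<0.
x=-0.87: |R|=0.3987
|R(-2.76)|=1.4553 |R(-2.31)|=0.6963 |R(-1.64)|=0.0304
Bisect:
  x_lo=-3.2627 |R|=2.7288  x_hi=-0.1123 |R|=0.8937
  mid=-1.68752 |R|=0.06459 →hi
  mid=-2.47511 |R|=0.93919 →hi
  mid=-2.86891 |R|=1.68908 →lo
  mid=-2.67201 |R|=1.28172 →lo
  mid=-2.57356 |R|=1.10283 →lo
  mid=-2.52434 |R|=1.01916 →lo
  mid=-2.49973 |R|=0.97872 →hi
  mid=-2.51203 |R|=0.99883 →hi
  mid=-2.51818 |R|=1.00897 →lo
  mid=-2.51511 |R|=1.00389 →lo
  ...
  [-2.51280,-2.51261] ⇒ x*=-2.5127
So |R|<1 on (-2.5127, 0).

z∈(-2.5127,0).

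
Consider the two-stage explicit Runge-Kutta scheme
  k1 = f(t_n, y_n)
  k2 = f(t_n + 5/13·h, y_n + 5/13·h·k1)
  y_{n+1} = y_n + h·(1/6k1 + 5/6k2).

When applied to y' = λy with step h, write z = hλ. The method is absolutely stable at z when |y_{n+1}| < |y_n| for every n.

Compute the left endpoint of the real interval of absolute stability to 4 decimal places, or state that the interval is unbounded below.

left endpoint -3.1200.

With y'=λy (z=hλ):
  k1=λy_n ⇒ h·k1=z·y_n;  k2=λ(1+5/13z)y_n ⇒ h·k2=z(1+5/13z)y_n
  y_{n+1}/y_n = 1 + 1/6z + 5/6z(1+5/13z) = 1 + z + 25/78z²
  so R(z) = 1 + z + 25/78z².

Find x<0 with |R(x)|<1.
x=-1.53: |R|=0.2203
R=1: x+25/78x²=0 ⇒ x=−78/25=-3.1200; min R=1−1/(4·25/78)=0.2200>−1
Confirm numerically:
  x=-2.361: |R|=0.42564 <1
  x=-1.885: |R|=0.25385 <1
  x=-1.283: |R|=0.24459 <1
  x=-3.716: |R|=1.70985 >1
  x=-3.696: |R|=1.68234 >1
  x=-3.557: |R|=1.49821 >1
Stable set (-3.1200, 0).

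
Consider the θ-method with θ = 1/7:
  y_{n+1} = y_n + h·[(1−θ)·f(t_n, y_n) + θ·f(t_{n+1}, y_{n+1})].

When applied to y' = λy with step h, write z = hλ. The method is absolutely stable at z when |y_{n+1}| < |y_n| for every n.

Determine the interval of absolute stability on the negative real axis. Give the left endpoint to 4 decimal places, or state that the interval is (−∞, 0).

Test eqn y'=λy, z=hλ:
  y_{n+1} = y_n + z·[6/7·y_n + 1/7·y_{n+1}] ⇒ (1 − 1/7z)y_{n+1} = (1 + 6/7z)y_n
  Hence R(z) = (1 + 6/7z)/(1 − 1/7z).

Boundary: |R(x)|=1, x<0.
x=-1.12: |R|=0.0345
R=−1: 1+6/7x = −1+1/7x ⇒ -5/7x=2 ⇒ x=2/(-5/7)=-2.8000
Confirm numerically:
  x=-2.258: |R|=0.70728 <1
  x=-1.859: |R|=0.46890 <1
  x=-1.433: |R|=0.18949 <1
  x=-3.366: |R|=1.27301 >1
  x=-3.283: |R|=1.23485 >1
  x=-3.142: |R|=1.16861 >1
Interval (-2.8000, 0).

z∈(-2.8000,0).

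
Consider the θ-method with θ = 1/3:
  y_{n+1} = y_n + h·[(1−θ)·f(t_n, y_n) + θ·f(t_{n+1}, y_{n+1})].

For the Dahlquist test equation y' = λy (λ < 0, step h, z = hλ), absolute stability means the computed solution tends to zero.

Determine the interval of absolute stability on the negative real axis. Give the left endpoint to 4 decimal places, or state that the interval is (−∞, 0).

(-6.0000, 0).

With y'=λy (z=hλ):
  y_{n+1} = y_n + z·[2/3·y_n + 1/3·y_{n+1}] ⇒ (1 − 1/3z)y_{n+1} = (1 + 2/3z)y_n
  Hence R(z) = (1 + 2/3z)/(1 − 1/3z).

Solve |R(x)|<1 on ℝ⁻.
x=-0.91: |R|=0.3018
R=−1: 1+2/3x = −1+1/3x ⇒ -1/3x=2 ⇒ x=2/(-1/3)=-6.0000
Confirm numerically:
  x=-5.498: |R|=0.94093 <1
  x=-4.491: |R|=0.79856 <1
  x=-3.612: |R|=0.63884 <1
  x=-3.429: |R|=0.60009 <1
  x=-6.374: |R|=1.03990 >1
  x=-6.257: |R|=1.02776 >1
  x=-6.075: |R|=1.00826 >1
Interval (-6.0000, 0).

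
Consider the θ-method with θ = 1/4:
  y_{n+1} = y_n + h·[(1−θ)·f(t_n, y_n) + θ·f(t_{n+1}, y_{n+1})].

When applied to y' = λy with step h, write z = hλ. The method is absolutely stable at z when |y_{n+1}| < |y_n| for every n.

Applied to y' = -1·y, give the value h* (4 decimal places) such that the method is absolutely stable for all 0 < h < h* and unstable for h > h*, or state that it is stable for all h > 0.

(-4.0000,0); λ=-1 ⇒ h* = (4)/1 = 4.0000.

Set f=λy, z=hλ:
  y_{n+1} = y_n + z·[3/4·y_n + 1/4·y_{n+1}] ⇒ (1 − 1/4z)y_{n+1} = (1 + 3/4z)y_n
  R(z) = (1 + 3/4z)/(1 − 1/4z).

Find x<0 with |R(x)|<1.
x=-1.3: |R|=0.0189
R=−1: 1+3/4x = −1+1/4x ⇒ -1/2x=2 ⇒ x=2/(-1/2)=-4.0000
Confirm numerically:
  x=-3.432: |R|=0.84715 <1
  x=-2.431: |R|=0.51205 <1
  x=-2.020: |R|=0.34219 <1
  x=-1.910: |R|=0.29272 <1
  x=-4.598: |R|=1.13910 >1
  x=-4.476: |R|=1.11232 >1
  x=-4.216: |R|=1.05258 >1
So |R|<1 on (-4.0000, 0).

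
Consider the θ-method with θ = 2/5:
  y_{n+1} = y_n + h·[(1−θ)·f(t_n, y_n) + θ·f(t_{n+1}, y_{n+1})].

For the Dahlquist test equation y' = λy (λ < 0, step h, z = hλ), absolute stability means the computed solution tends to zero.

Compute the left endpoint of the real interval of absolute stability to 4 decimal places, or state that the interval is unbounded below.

left endpoint -10.0000.

With y'=λy (z=hλ):
  y_{n+1} = y_n + z·[3/5·y_n + 2/5·y_{n+1}] ⇒ (1 − 2/5z)y_{n+1} = (1 + 3/5z)y_n
  Hence R(z) = (1 + 3/5z)/(1 − 2/5z).

Find x<0 with |R(x)|<1.
x=-0.44: |R|=0.6259
R=−1: 1+3/5x = −1+2/5x ⇒ -1/5x=2 ⇒ x=2/(-1/5)=-10.0000
Confirm numerically:
  x=-8.312: |R|=0.92194 <1
  x=-7.892: |R|=0.89858 <1
  x=-6.318: |R|=0.79122 <1
  x=-4.032: |R|=0.54317 <1
  x=-10.583: |R|=1.02228 >1
  x=-10.489: |R|=1.01882 >1
Stable set (-10.0000, 0).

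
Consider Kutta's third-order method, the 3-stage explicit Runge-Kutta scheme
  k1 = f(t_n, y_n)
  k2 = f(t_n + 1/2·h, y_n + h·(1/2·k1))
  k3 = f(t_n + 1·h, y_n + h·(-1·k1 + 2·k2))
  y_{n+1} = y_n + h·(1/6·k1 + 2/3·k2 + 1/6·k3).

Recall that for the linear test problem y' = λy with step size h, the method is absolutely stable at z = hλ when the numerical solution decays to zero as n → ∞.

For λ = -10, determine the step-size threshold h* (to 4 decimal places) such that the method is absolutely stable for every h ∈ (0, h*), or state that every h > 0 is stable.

On y'=λy, z=hλ:
  order 3, 3-stage ⇒ R(z)=1+z+z^2/2+z^3/6
  (e.g. R(-0.39)=0.67616, |R|=0.67616)

Boundary: |R(x)|=1, x<0.
x=-0.39: |R|=0.6762
|R(-2.74)|=1.4147 |R(-2.39)|=0.8093 |R(-1.87)|=0.2114
Bisect:
  x_lo=-3.1163 |R|=2.3045  x_hi=-0.3037 |R|=0.7378
  mid=-1.70997 |R|=0.08130 →hi
  mid=-2.41312 |R|=0.84354 →hi
  mid=-2.76469 |R|=1.46493 →lo
  mid=-2.58891 |R|=1.12968 →lo
  mid=-2.50101 |R|=0.98081 →hi
  mid=-2.54496 |R|=1.05376 →lo
  mid=-2.52299 |R|=1.01692 →lo
  mid=-2.51200 |R|=0.99877 →hi
  mid=-2.51749 |R|=1.00782 →lo
  ...
  [-2.51286,-2.51269] ⇒ x*=-2.5127
So |R|<1 on (-2.5127, 0).

(-2.5127,0); λ=-10 ⇒ h* = 0.2513.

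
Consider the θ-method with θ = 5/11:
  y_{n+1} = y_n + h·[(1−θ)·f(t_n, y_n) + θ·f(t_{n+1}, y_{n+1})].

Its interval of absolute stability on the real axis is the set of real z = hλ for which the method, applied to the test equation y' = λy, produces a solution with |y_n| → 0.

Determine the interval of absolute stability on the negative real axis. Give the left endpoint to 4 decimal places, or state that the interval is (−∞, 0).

Set f=λy, z=hλ:
  y_{n+1} = y_n + z·[6/11·y_n + 5/11·y_{n+1}] ⇒ (1 − 5/11z)y_{n+1} = (1 + 6/11z)y_n
  ⇒ R(z) = (1 + 6/11z)/(1 − 5/11z).

Need |R(x)|<1, x<0.
x=-0.65: |R|=0.4982
R=−1: 1+6/11x = −1+5/11x ⇒ -1/11x=2 ⇒ x=2/(-1/11)=-22.0000
Confirm numerically:
  x=-15.834: |R|=0.93162 <1
  x=-15.020: |R|=0.91893 <1
  x=-12.844: |R|=0.87828 <1
  x=-22.442: |R|=1.00359 >1
  x=-22.163: |R|=1.00134 >1
Stable set (-22.0000, 0).

z∈(-22.0000,0).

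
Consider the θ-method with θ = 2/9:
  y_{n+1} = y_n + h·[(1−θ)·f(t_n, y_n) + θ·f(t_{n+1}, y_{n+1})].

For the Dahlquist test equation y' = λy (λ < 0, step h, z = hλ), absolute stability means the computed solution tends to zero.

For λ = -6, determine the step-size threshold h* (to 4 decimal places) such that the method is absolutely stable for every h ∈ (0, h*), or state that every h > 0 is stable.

(-3.6000,0); λ=-6 ⇒ h* = (18/5)/6 = 0.6000.

Set f=λy, z=hλ:
  y_{n+1} = y_n + z·[7/9·y_n + 2/9·y_{n+1}] ⇒ (1 − 2/9z)y_{n+1} = (1 + 7/9z)y_n
  R(z) = (1 + 7/9z)/(1 − 2/9z).

Boundary: |R(x)|=1, x<0.
x=-1.76: |R|=0.2652
R=−1: 1+7/9x = −1+2/9x ⇒ -5/9x=2 ⇒ x=2/(-5/9)=-3.6000
Confirm numerically:
  x=-3.237: |R|=0.88271 <1
  x=-2.859: |R|=0.74827 <1
  x=-2.751: |R|=0.70728 <1
  x=-1.983: |R|=0.37645 <1
  x=-4.038: |R|=1.12825 >1
  x=-3.765: |R|=1.04991 >1
  x=-3.633: |R|=1.01014 >1
So |R|<1 on (-3.6000, 0).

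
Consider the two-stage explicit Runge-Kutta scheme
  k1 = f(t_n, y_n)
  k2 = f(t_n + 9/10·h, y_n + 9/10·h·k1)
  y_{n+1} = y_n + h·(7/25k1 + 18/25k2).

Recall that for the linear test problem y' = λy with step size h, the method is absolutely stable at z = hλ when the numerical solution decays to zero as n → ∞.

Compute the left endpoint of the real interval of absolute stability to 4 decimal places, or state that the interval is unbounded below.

left endpoint -1.5432.

Test eqn y'=λy, z=hλ:
  k1=λy_n ⇒ h·k1=z·y_n;  k2=λ(1+9/10z)y_n ⇒ h·k2=z(1+9/10z)y_n
  y_{n+1}/y_n = 1 + 7/25z + 18/25z(1+9/10z) = 1 + z + 81/125z²
  R(z) = 1 + z + 81/125z².

Find x<0 with |R(x)|<1.
x=-1.66: |R|=1.1256
R=1: x+81/125x²=0 ⇒ x=−125/81=-1.5432; min R=1−1/(4·81/125)=0.6142>−1
Confirm numerically:
  x=-1.343: |R|=0.82576 <1
  x=-1.086: |R|=0.67825 <1
  x=-1.085: |R|=0.67784 <1
  x=-0.682: |R|=0.61940 <1
  x=-2.134: |R|=1.81696 >1
  x=-1.915: |R|=1.46136 >1
  x=-1.629: |R|=1.09056 >1
Interval (-1.5432, 0).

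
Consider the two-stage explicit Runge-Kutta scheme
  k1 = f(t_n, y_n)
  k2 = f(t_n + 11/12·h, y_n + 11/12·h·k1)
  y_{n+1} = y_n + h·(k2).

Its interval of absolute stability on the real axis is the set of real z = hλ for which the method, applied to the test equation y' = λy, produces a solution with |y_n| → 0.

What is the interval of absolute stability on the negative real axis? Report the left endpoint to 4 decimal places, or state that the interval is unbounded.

Set f=λy, z=hλ:
  k1=λy_n ⇒ h·k1=z·y_n;  k2=λ(1+11/12z)y_n ⇒ h·k2=z(1+11/12z)y_n
  y_{n+1}/y_n = 1 + z(1+11/12z) = 1 + z + 11/12z²
  so R(z) = 1 + z + 11/12z².

Solve |R(x)|<1 on ℝ⁻.
x=-1.12: |R|=1.0299
R=1: x+11/12x²=0 ⇒ x=−12/11=-1.0909; min R=1−1/(4·11/12)=0.7273>−1
Confirm numerically:
  x=-1.047: |R|=0.95786 <1
  x=-0.936: |R|=0.86709 <1
  x=-0.455: |R|=0.73477 <1
  x=-1.639: |R|=1.82346 >1
  x=-1.577: |R|=1.70268 >1
  x=-1.485: |R|=1.53646 >1
So |R|<1 on (-1.0909, 0).

(-1.0909, 0).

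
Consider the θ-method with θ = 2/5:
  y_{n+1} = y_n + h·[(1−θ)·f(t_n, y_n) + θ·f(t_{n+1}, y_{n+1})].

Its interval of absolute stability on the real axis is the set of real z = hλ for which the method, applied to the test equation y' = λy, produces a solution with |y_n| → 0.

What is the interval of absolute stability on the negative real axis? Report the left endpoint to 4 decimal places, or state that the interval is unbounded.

z∈(-10.0000,0).

On y'=λy, z=hλ:
  y_{n+1} = y_n + z·[3/5·y_n + 2/5·y_{n+1}] ⇒ (1 − 2/5z)y_{n+1} = (1 + 3/5z)y_n
  ⇒ R(z) = (1 + 3/5z)/(1 − 2/5z).

Solve |R(x)|<1 on ℝ⁻.
x=-1: |R|=0.2857
R=−1: 1+3/5x = −1+2/5x ⇒ -1/5x=2 ⇒ x=2/(-1/5)=-10.0000
Confirm numerically:
  x=-9.951: |R|=0.99803 <1
  x=-9.146: |R|=0.96334 <1
  x=-8.251: |R|=0.91866 <1
  x=-7.946: |R|=0.90168 <1
  x=-10.470: |R|=1.01812 >1
  x=-10.342: |R|=1.01332 >1
So |R|<1 on (-10.0000, 0).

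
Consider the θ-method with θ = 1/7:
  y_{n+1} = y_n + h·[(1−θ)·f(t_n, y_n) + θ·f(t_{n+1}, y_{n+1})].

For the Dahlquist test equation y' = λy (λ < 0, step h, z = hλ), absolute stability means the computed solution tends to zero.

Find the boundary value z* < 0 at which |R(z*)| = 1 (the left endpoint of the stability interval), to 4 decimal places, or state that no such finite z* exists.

left endpoint -2.8000.

With y'=λy (z=hλ):
  y_{n+1} = y_n + z·[6/7·y_n + 1/7·y_{n+1}] ⇒ (1 − 1/7z)y_{n+1} = (1 + 6/7z)y_n
  R(z) = (1 + 6/7z)/(1 − 1/7z).

Boundary: |R(x)|=1, x<0.
x=-1.06: |R|=0.0794
R=−1: 1+6/7x = −1+1/7x ⇒ -5/7x=2 ⇒ x=2/(-5/7)=-2.8000
Confirm numerically:
  x=-2.462: |R|=0.82139 <1
  x=-2.423: |R|=0.79996 <1
  x=-2.094: |R|=0.61183 <1
  x=-1.810: |R|=0.43814 <1
  x=-2.901: |R|=1.05100 >1
  x=-2.861: |R|=1.03093 >1
So |R|<1 on (-2.8000, 0).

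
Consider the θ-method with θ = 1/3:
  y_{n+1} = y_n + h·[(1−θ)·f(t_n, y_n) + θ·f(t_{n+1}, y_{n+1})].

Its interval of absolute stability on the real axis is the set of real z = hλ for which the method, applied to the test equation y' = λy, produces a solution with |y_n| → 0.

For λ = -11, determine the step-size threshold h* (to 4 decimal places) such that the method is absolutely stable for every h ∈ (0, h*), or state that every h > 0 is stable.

(-6.0000,0); λ=-11 ⇒ h* = (6)/11 = 0.5455.

Set f=λy, z=hλ:
  y_{n+1} = y_n + z·[2/3·y_n + 1/3·y_{n+1}] ⇒ (1 − 1/3z)y_{n+1} = (1 + 2/3z)y_n
  Hence R(z) = (1 + 2/3z)/(1 − 1/3z).

Find x<0 with |R(x)|<1.
x=-0.4: |R|=0.6471
R=−1: 1+2/3x = −1+1/3x ⇒ -1/3x=2 ⇒ x=2/(-1/3)=-6.0000
Confirm numerically:
  x=-5.923: |R|=0.99137 <1
  x=-4.723: |R|=0.83465 <1
  x=-2.421: |R|=0.33979 <1
  x=-6.373: |R|=1.03980 >1
  x=-6.162: |R|=1.01768 >1
  x=-6.028: |R|=1.00310 >1
So |R|<1 on (-6.0000, 0).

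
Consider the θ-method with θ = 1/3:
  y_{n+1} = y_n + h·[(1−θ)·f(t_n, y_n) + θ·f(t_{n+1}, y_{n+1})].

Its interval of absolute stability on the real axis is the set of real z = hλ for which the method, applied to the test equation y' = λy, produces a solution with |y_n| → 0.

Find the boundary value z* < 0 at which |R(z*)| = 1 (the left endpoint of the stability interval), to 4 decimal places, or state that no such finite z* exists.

z* = -6.0000.

With y'=λy (z=hλ):
  y_{n+1} = y_n + z·[2/3·y_n + 1/3·y_{n+1}] ⇒ (1 − 1/3z)y_{n+1} = (1 + 2/3z)y_n
  so R(z) = (1 + 2/3z)/(1 − 1/3z).

Find x<0 with |R(x)|<1.
x=-0.85: |R|=0.3377
R=−1: 1+2/3x = −1+1/3x ⇒ -1/3x=2 ⇒ x=2/(-1/3)=-6.0000
Confirm numerically:
  x=-5.889: |R|=0.98751 <1
  x=-4.365: |R|=0.77800 <1
  x=-4.133: |R|=0.73826 <1
  x=-6.501: |R|=1.05273 >1
  x=-6.102: |R|=1.01121 >1
So |R|<1 on (-6.0000, 0).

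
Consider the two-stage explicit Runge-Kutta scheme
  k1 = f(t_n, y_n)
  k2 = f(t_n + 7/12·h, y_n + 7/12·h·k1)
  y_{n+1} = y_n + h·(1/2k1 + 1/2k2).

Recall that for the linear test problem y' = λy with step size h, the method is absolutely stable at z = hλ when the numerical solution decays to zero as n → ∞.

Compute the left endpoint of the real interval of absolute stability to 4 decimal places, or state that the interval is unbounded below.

z* = -3.4286.

Set f=λy, z=hλ:
  k1=λy_n ⇒ h·k1=z·y_n;  k2=λ(1+7/12z)y_n ⇒ h·k2=z(1+7/12z)y_n
  y_{n+1}/y_n = 1 + 1/2z + 1/2z(1+7/12z) = 1 + z + 7/24z²
  ⇒ R(z) = 1 + z + 7/24z².

Need |R(x)|<1, x<0.
x=-1.26: |R|=0.2031
R=1: x+7/24x²=0 ⇒ x=−24/7=-3.4286; min R=1−1/(4·7/24)=0.1429>−1
Confirm numerically:
  x=-3.063: |R|=0.67341 <1
  x=-1.992: |R|=0.16535 <1
  x=-1.646: |R|=0.14422 <1
  x=-3.895: |R|=1.52988 >1
  x=-3.704: |R|=1.29755 >1
Stable set (-3.4286, 0).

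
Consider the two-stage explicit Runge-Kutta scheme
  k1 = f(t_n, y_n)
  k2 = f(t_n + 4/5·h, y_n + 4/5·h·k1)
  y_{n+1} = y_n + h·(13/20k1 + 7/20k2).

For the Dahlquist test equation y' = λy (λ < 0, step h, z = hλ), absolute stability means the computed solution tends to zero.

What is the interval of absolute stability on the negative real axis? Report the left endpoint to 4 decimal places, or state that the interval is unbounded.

On y'=λy, z=hλ:
  k1=λy_n ⇒ h·k1=z·y_n;  k2=λ(1+4/5z)y_n ⇒ h·k2=z(1+4/5z)y_n
  y_{n+1}/y_n = 1 + 13/20z + 7/20z(1+4/5z) = 1 + z + 7/25z²
  so R(z) = 1 + z + 7/25z².

Solve |R(x)|<1 on ℝ⁻.
x=-0.53: |R|=0.5487
R=1: x+7/25x²=0 ⇒ x=−25/7=-3.5714; min R=1−1/(4·7/25)=0.1071>−1
Confirm numerically:
  x=-3.137: |R|=0.61842 <1
  x=-2.877: |R|=0.44060 <1
  x=-2.184: |R|=0.15156 <1
  x=-3.854: |R|=1.30493 >1
  x=-3.627: |R|=1.05644 >1
  x=-3.593: |R|=1.02170 >1
Interval (-3.5714, 0).

z∈(-3.5714,0).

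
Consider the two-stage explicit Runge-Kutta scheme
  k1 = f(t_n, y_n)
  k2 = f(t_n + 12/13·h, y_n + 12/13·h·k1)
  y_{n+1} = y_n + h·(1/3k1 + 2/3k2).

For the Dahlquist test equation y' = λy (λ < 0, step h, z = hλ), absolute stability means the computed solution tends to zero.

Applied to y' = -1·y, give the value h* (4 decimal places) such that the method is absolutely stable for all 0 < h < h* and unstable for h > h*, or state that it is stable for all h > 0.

With y'=λy (z=hλ):
  k1=λy_n ⇒ h·k1=z·y_n;  k2=λ(1+12/13z)y_n ⇒ h·k2=z(1+12/13z)y_n
  y_{n+1}/y_n = 1 + 1/3z + 2/3z(1+12/13z) = 1 + z + 8/13z²
  R(z) = 1 + z + 8/13z².

Boundary: |R(x)|=1, x<0.
x=-1.17: |R|=0.6724
R=1: x+8/13x²=0 ⇒ x=−13/8=-1.6250; min R=1−1/(4·8/13)=0.5938>−1
Confirm numerically:
  x=-1.593: |R|=0.96863 <1
  x=-1.480: |R|=0.86794 <1
  x=-1.047: |R|=0.62759 <1
  x=-0.763: |R|=0.59526 <1
  x=-1.990: |R|=1.44698 >1
  x=-1.935: |R|=1.36914 >1
So |R|<1 on (-1.6250, 0).

(-1.6250,0); λ=-1 ⇒ h* = (13/8)/1 = 1.6250.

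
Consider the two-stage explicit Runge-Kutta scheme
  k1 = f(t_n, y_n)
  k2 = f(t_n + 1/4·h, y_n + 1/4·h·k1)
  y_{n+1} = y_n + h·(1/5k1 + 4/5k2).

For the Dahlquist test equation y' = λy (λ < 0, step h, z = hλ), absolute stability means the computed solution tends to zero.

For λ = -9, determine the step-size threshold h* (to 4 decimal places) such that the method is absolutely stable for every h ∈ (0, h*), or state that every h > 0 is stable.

(-5.0000,0); λ=-9 ⇒ h* = (5)/9 = 0.5556.

Test eqn y'=λy, z=hλ:
  k1=λy_n ⇒ h·k1=z·y_n;  k2=λ(1+1/4z)y_n ⇒ h·k2=z(1+1/4z)y_n
  y_{n+1}/y_n = 1 + 1/5z + 4/5z(1+1/4z) = 1 + z + 1/5z²
  R(z) = 1 + z + 1/5z².

Solve |R(x)|<1 on ℝ⁻.
x=-0.37: |R|=0.6574
R=1: x+1/5x²=0 ⇒ x=−5=-5.0000; min R=1−1/(4·1/5)=-0.2500>−1
Confirm numerically:
  x=-4.179: |R|=0.31381 <1
  x=-3.805: |R|=0.09061 <1
  x=-3.546: |R|=0.03118 <1
  x=-2.329: |R|=0.24415 <1
  x=-5.406: |R|=1.43897 >1
  x=-5.102: |R|=1.10408 >1
Interval (-5.0000, 0).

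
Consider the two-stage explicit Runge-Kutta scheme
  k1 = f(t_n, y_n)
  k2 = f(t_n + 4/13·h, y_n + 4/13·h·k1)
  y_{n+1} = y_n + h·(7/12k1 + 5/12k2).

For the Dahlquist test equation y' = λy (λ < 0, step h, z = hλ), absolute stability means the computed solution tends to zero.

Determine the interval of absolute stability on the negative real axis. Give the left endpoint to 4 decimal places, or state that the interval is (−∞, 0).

Test eqn y'=λy, z=hλ:
  k1=λy_n ⇒ h·k1=z·y_n;  k2=λ(1+4/13z)y_n ⇒ h·k2=z(1+4/13z)y_n
  y_{n+1}/y_n = 1 + 7/12z + 5/12z(1+4/13z) = 1 + z + 5/39z²
  so R(z) = 1 + z + 5/39z².

Boundary: |R(x)|=1, x<0.
x=-1.79: |R|=0.3792
R=1: x+5/39x²=0 ⇒ x=−39/5=-7.8000; min R=1−1/(4·5/39)=-0.9500>−1
Confirm numerically:
  x=-6.277: |R|=0.22562 <1
  x=-5.375: |R|=0.67107 <1
  x=-3.735: |R|=0.94651 <1
  x=-3.379: |R|=0.91520 <1
  x=-8.289: |R|=1.51966 >1
  x=-7.886: |R|=1.08695 >1
So |R|<1 on (-7.8000, 0).

(-7.8000, 0).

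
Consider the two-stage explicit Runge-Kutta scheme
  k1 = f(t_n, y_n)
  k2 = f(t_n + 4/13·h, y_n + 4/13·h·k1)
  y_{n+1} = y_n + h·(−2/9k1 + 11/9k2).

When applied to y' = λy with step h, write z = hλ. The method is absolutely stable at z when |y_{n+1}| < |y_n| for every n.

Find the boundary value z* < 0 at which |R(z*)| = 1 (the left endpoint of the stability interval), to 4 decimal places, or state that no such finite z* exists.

left endpoint -2.6591.

On y'=λy, z=hλ:
  k1=λy_n ⇒ h·k1=z·y_n;  k2=λ(1+4/13z)y_n ⇒ h·k2=z(1+4/13z)y_n
  y_{n+1}/y_n = 1 − 2/9z + 11/9z(1+4/13z) = 1 + z + 44/117z²
  R(z) = 1 + z + 44/117z².

Solve |R(x)|<1 on ℝ⁻.
x=-0.49: |R|=0.6003
R=1: x+44/117x²=0 ⇒ x=−117/44=-2.6591; min R=1−1/(4·44/117)=0.3352>−1
Confirm numerically:
  x=-1.992: |R|=0.50026 <1
  x=-1.718: |R|=0.39197 <1
  x=-1.153: |R|=0.34695 <1
  x=-3.052: |R|=1.45097 >1
  x=-3.021: |R|=1.41117 >1
  x=-2.976: |R|=1.35468 >1
Stable set (-2.6591, 0).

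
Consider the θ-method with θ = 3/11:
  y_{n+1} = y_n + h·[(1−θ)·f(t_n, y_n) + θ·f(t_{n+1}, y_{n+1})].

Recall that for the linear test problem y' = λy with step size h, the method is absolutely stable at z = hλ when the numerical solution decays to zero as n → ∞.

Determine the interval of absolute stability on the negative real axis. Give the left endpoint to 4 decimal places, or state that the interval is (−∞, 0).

On y'=λy, z=hλ:
  y_{n+1} = y_n + z·[8/11·y_n + 3/11·y_{n+1}] ⇒ (1 − 3/11z)y_{n+1} = (1 + 8/11z)y_n
  Hence R(z) = (1 + 8/11z)/(1 − 3/11z).

Need |R(x)|<1, x<0.
x=-1.11: |R|=0.1479
R=−1: 1+8/11x = −1+3/11x ⇒ -5/11x=2 ⇒ x=2/(-5/11)=-4.4000
Confirm numerically:
  x=-3.250: |R|=0.72289 <1
  x=-2.822: |R|=0.59468 <1
  x=-2.434: |R|=0.46290 <1
  x=-2.189: |R|=0.37070 <1
  x=-4.920: |R|=1.10093 >1
  x=-4.665: |R|=1.05301 >1
So |R|<1 on (-4.4000, 0).

(-4.4000, 0).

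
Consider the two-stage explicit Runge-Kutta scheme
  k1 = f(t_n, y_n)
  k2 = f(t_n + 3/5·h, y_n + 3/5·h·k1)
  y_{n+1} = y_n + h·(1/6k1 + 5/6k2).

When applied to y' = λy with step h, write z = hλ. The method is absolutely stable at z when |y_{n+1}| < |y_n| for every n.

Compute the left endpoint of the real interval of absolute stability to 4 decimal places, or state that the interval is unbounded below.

On y'=λy, z=hλ:
  k1=λy_n ⇒ h·k1=z·y_n;  k2=λ(1+3/5z)y_n ⇒ h·k2=z(1+3/5z)y_n
  y_{n+1}/y_n = 1 + 1/6z + 5/6z(1+3/5z) = 1 + z + 1/2z²
  Hence R(z) = 1 + z + 1/2z².

Need |R(x)|<1, x<0.
x=-0.6: |R|=0.5800
R=1: x+1/2x²=0 ⇒ x=−2=-2.0000; min R=1−1/(4·1/2)=0.5000>−1
Confirm numerically:
  x=-1.345: |R|=0.55951 <1
  x=-1.343: |R|=0.55882 <1
  x=-0.872: |R|=0.50819 <1
  x=-2.522: |R|=1.65824 >1
  x=-2.409: |R|=1.49264 >1
  x=-2.141: |R|=1.15094 >1
So |R|<1 on (-2.0000, 0).

z* = -2.0000.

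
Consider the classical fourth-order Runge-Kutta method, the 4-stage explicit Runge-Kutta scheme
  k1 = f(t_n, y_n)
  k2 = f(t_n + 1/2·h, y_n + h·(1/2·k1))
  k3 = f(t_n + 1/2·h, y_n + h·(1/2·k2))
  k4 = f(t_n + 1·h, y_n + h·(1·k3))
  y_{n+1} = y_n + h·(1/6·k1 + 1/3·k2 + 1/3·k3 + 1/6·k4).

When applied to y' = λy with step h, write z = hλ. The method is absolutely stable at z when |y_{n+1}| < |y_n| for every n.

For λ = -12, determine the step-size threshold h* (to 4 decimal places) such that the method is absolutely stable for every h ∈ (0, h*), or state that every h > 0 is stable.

(-2.7853,0); λ=-12 ⇒ h* = 0.2321.

Set f=λy, z=hλ:
  order 4, 4-stage ⇒ R(z)=1+z+z^2/2+z^3/6+z^4/24
  (e.g. R(-0.52)=0.59481, |R|=0.59481)

Boundary: |R(x)|=1, x<0.
x=-0.52: |R|=0.5948
|R(-2.5)|=0.6484 |R(-2.44)|=0.5926 |R(-0.9)|=0.4108
Bisect:
  x_lo=-3.6029 |R|=3.1138  x_hi=-0.1868 |R|=0.8296
  mid=-1.89487 |R|=0.30363 →hi
  mid=-2.74890 |R|=0.94650 →hi
  mid=-3.17591 |R|=1.76736 →lo
  mid=-2.96241 |R|=1.30156 →lo
  mid=-2.85565 |R|=1.11137 →lo
  mid=-2.80228 |R|=1.02591 →lo
  mid=-2.77559 |R|=0.98547 →hi
  mid=-2.78893 |R|=1.00550 →lo
  mid=-2.78226 |R|=0.99544 →hi
  ...
  [-2.78539,-2.78518] ⇒ x*=-2.7853
Stable set (-2.7853, 0).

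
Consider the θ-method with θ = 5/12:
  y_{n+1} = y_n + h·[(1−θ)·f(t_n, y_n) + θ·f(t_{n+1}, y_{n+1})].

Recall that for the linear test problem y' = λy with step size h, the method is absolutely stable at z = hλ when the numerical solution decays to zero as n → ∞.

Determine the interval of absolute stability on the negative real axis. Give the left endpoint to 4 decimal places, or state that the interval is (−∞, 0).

(-12.0000, 0).

With y'=λy (z=hλ):
  y_{n+1} = y_n + z·[7/12·y_n + 5/12·y_{n+1}] ⇒ (1 − 5/12z)y_{n+1} = (1 + 7/12z)y_n
  Hence R(z) = (1 + 7/12z)/(1 − 5/12z).

Find x<0 with |R(x)|<1.
x=-1.21: |R|=0.1956
R=−1: 1+7/12x = −1+5/12x ⇒ -1/6x=2 ⇒ x=2/(-1/6)=-12.0000
Confirm numerically:
  x=-11.844: |R|=0.99562 <1
  x=-11.615: |R|=0.98901 <1
  x=-10.616: |R|=0.95747 <1
  x=-12.559: |R|=1.01495 >1
  x=-12.287: |R|=1.00782 >1
  x=-12.085: |R|=1.00235 >1
Interval (-12.0000, 0).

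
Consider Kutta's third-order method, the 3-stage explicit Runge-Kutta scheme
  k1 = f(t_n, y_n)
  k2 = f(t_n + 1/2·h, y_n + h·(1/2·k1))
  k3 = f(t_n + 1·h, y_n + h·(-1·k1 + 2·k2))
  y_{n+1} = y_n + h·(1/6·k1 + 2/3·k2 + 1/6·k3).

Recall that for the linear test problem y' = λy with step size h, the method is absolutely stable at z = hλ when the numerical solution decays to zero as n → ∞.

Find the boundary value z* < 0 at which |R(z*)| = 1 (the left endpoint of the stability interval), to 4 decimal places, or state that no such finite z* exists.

z* = -2.5127.

On y'=λy, z=hλ:
  order 3, 3-stage ⇒ R(z)=1+z+z^2/2+z^3/6
  (e.g. R(-0.88)=0.39362, |R|=0.39362)

Boundary: |R(x)|=1, x<0.
x=-0.88: |R|=0.3936
|R(-2.35)|=0.7517 |R(-1.1)|=0.2832 |R(-0.85)|=0.4089
Bisect:
  x_lo=-2.9716 |R|=1.9299  x_hi=-0.1812 |R|=0.8343
  mid=-1.57640 |R|=0.01321 →hi
  mid=-2.27402 |R|=0.64833 →hi
  mid=-2.62283 |R|=1.19039 →lo
  mid=-2.44843 |R|=0.89733 →hi
  mid=-2.53563 |R|=1.03803 →lo
  mid=-2.49203 |R|=0.96626 →hi
  mid=-2.51383 |R|=1.00178 →lo
  mid=-2.50293 |R|=0.98393 →hi
  mid=-2.50838 |R|=0.99284 →hi
  ...
  [-2.51281,-2.51264] ⇒ x*=-2.5127
So |R|<1 on (-2.5127, 0).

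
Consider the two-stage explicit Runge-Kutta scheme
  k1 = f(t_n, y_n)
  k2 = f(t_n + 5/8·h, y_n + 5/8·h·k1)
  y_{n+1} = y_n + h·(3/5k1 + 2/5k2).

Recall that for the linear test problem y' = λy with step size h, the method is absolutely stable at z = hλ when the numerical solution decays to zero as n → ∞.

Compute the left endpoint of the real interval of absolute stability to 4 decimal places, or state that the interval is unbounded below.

Test eqn y'=λy, z=hλ:
  k1=λy_n ⇒ h·k1=z·y_n;  k2=λ(1+5/8z)y_n ⇒ h·k2=z(1+5/8z)y_n
  y_{n+1}/y_n = 1 + 3/5z + 2/5z(1+5/8z) = 1 + z + 1/4z²
  ⇒ R(z) = 1 + z + 1/4z².

Need |R(x)|<1, x<0.
x=-1.04: |R|=0.2304
R=1: x+1/4x²=0 ⇒ x=−4=-4.0000; min R=1−1/(4·1/4)=0.0000>−1
Confirm numerically:
  x=-3.184: |R|=0.35046 <1
  x=-2.743: |R|=0.13801 <1
  x=-2.328: |R|=0.02690 <1
  x=-1.617: |R|=0.03667 <1
  x=-4.409: |R|=1.45082 >1
  x=-4.330: |R|=1.35723 >1
  x=-4.123: |R|=1.12678 >1
Stable set (-4.0000, 0).

z* = -4.0000.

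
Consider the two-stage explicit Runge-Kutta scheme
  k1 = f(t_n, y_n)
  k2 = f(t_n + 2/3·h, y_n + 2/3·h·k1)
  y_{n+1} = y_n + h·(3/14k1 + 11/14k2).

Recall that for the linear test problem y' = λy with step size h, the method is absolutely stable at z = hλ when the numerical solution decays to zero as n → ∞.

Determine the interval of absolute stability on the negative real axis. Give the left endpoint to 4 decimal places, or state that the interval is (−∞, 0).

Set f=λy, z=hλ:
  k1=λy_n ⇒ h·k1=z·y_n;  k2=λ(1+2/3z)y_n ⇒ h·k2=z(1+2/3z)y_n
  y_{n+1}/y_n = 1 + 3/14z + 11/14z(1+2/3z) = 1 + z + 11/21z²
  ⇒ R(z) = 1 + z + 11/21z².

Solve |R(x)|<1 on ℝ⁻.
x=-1.36: |R|=0.6088
R=1: x+11/21x²=0 ⇒ x=−21/11=-1.9091; min R=1−1/(4·11/21)=0.5227>−1
Confirm numerically:
  x=-1.432: |R|=0.64214 <1
  x=-1.121: |R|=0.53724 <1
  x=-1.075: |R|=0.53033 <1
  x=-2.277: |R|=1.43881 >1
  x=-2.044: |R|=1.14444 >1
  x=-1.947: |R|=1.03866 >1
Interval (-1.9091, 0).

z∈(-1.9091,0).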